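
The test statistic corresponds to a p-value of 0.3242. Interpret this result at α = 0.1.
Since p = 0.3242 > α = 0.1, fail to reject H₀.
There is insufficient evidence to reject the null hypothesis; the result is not statistically significant at the 0.1 level.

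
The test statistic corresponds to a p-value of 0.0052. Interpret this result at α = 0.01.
Since p = 0.0052 < α = 0.01, reject H₀.
There is sufficient evidence to reject the null hypothesis; the result is statistically significant at the 0.01 level.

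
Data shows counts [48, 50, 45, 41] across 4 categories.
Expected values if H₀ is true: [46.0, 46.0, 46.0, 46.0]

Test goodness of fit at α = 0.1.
Chi-square goodness of fit test:
H₀: observed counts match expected distribution
H₁: observed counts differ from expected distribution
df = k - 1 = 3
χ² = Σ(O - E)²/E
   = (48 - 46.0)²/46.0 + (50 - 46.0)²/46.0 + (45 - 46.0)²/46.0 + (41 - 46.0)²/46.0
   = 0.087 + 0.348 + 0.022 + 0.543
   = 1.00
p-value = 0.8013

Since p-value > α = 0.1, we fail to reject H₀.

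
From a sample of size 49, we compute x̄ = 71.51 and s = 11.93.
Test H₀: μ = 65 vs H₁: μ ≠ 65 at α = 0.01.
One-sample t-test:
H₀: μ = 65
H₁: μ ≠ 65
df = n - 1 = 48
t = (x̄ - μ₀) / (s/√n) = (71.51 - 65) / (11.93/√49) = 3.820
p-value = 0.0004

Since p-value < α = 0.01, we reject H₀.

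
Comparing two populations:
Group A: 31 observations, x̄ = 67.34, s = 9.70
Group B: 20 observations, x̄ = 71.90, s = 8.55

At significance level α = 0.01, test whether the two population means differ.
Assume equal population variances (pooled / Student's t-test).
Student's two-sample t-test (equal variances):
H₀: μ₁ = μ₂
H₁: μ₁ ≠ μ₂
df = n₁ + n₂ - 2 = 49
Pooled variance s_p² = [(n₁-1)s₁² + (n₂-1)s₂²] / (n₁ + n₂ - 2) = [(30)(9.70²) + (19)(8.55²)] / 49 = 85.9520
SE = √(s_p²(1/n₁ + 1/n₂)) = √(85.9520 × (1/31 + 1/20)) = 2.6590
t = (x̄₁ - x̄₂) / SE = (67.34 - 71.90) / 2.6590 = -4.56 / 2.6590 = -1.715
p-value = 0.0927

Since p-value > α = 0.01, we fail to reject H₀.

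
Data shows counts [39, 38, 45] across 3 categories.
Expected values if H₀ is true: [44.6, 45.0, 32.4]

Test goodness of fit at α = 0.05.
Chi-square goodness of fit test:
H₀: observed counts match expected distribution
H₁: observed counts differ from expected distribution
df = k - 1 = 2
χ² = Σ(O - E)²/E
   = (39 - 44.6)²/44.6 + (38 - 45.0)²/45.0 + (45 - 32.4)²/32.4
   = 0.703 + 1.089 + 4.900
   = 6.69
p-value = 0.0352

Since p-value < α = 0.05, we reject H₀.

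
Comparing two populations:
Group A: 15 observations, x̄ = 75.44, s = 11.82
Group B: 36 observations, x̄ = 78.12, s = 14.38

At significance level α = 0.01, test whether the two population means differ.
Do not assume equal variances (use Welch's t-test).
Welch's two-sample t-test:
H₀: μ₁ = μ₂
H₁: μ₁ ≠ μ₂
s₁²/n₁ = 11.82²/15 = 9.3142,  s₂²/n₂ = 14.38²/36 = 5.7440
SE = √(s₁²/n₁ + s₂²/n₂) = √(9.3142 + 5.7440) = 3.8805
df (Welch-Satterthwaite) = (s₁²/n₁ + s₂²/n₂)² / [(s₁²/n₁)²/(n₁-1) + (s₂²/n₂)²/(n₂-1)] ≈ 31.76
t = (x̄₁ - x̄₂) / SE = (75.44 - 78.12) / 3.8805 = -2.68 / 3.8805 = -0.691
p-value = 0.4948

Since p-value > α = 0.01, we fail to reject H₀.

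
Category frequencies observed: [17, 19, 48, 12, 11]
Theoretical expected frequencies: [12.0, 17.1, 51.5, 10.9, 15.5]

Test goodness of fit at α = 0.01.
Chi-square goodness of fit test:
H₀: observed counts match expected distribution
H₁: observed counts differ from expected distribution
df = k - 1 = 4
χ² = Σ(O - E)²/E
   = (17 - 12.0)²/12.0 + (19 - 17.1)²/17.1 + (48 - 51.5)²/51.5 + (12 - 10.9)²/10.9 + (11 - 15.5)²/15.5
   = 2.083 + 0.211 + 0.238 + 0.111 + 1.306
   = 3.95
p-value = 0.4128

Since p-value > α = 0.01, we fail to reject H₀.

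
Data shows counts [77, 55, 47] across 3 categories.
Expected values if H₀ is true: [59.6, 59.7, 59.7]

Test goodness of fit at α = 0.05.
Chi-square goodness of fit test:
H₀: observed counts match expected distribution
H₁: observed counts differ from expected distribution
df = k - 1 = 2
χ² = Σ(O - E)²/E
   = (77 - 59.6)²/59.6 + (55 - 59.7)²/59.7 + (47 - 59.7)²/59.7
   = 5.080 + 0.370 + 2.702
   = 8.15
p-value = 0.0170

Since p-value < α = 0.05, we reject H₀.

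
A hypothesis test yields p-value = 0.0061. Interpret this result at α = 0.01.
Since p = 0.0061 < α = 0.01, reject H₀.
There is sufficient evidence to reject the null hypothesis; the result is statistically significant at the 0.01 level.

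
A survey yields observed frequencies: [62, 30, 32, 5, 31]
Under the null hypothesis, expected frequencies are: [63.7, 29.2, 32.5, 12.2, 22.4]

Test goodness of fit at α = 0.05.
Chi-square goodness of fit test:
H₀: observed counts match expected distribution
H₁: observed counts differ from expected distribution
df = k - 1 = 4
χ² = Σ(O - E)²/E
   = (62 - 63.7)²/63.7 + (30 - 29.2)²/29.2 + (32 - 32.5)²/32.5 + (5 - 12.2)²/12.2 + (31 - 22.4)²/22.4
   = 0.045 + 0.022 + 0.008 + 4.249 + 3.302
   = 7.63
p-value = 0.1063

Since p-value > α = 0.05, we fail to reject H₀.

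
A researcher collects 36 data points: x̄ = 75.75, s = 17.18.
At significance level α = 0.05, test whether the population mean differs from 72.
One-sample t-test:
H₀: μ = 72
H₁: μ ≠ 72
df = n - 1 = 35
t = (x̄ - μ₀) / (s/√n) = (75.75 - 72) / (17.18/√36) = 1.310
p-value = 0.1988

Since p-value > α = 0.05, we fail to reject H₀.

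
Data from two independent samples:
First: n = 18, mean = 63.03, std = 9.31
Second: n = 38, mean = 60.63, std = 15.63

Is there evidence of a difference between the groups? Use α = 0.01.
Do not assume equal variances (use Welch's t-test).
Welch's two-sample t-test:
H₀: μ₁ = μ₂
H₁: μ₁ ≠ μ₂
s₁²/n₁ = 9.31²/18 = 4.8153,  s₂²/n₂ = 15.63²/38 = 6.4289
SE = √(s₁²/n₁ + s₂²/n₂) = √(4.8153 + 6.4289) = 3.3532
df (Welch-Satterthwaite) = (s₁²/n₁ + s₂²/n₂)² / [(s₁²/n₁)²/(n₁-1) + (s₂²/n₂)²/(n₂-1)] ≈ 50.96
t = (x̄₁ - x̄₂) / SE = (63.03 - 60.63) / 3.3532 = 2.40 / 3.3532 = 0.716
p-value = 0.4774

Since p-value > α = 0.01, we fail to reject H₀.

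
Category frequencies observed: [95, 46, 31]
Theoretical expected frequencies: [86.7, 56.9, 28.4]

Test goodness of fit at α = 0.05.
Chi-square goodness of fit test:
H₀: observed counts match expected distribution
H₁: observed counts differ from expected distribution
df = k - 1 = 2
χ² = Σ(O - E)²/E
   = (95 - 86.7)²/86.7 + (46 - 56.9)²/56.9 + (31 - 28.4)²/28.4
   = 0.795 + 2.088 + 0.238
   = 3.12
p-value = 0.2101

Since p-value > α = 0.05, we fail to reject H₀.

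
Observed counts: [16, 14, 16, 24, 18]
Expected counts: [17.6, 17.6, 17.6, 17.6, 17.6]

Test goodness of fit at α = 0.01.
Chi-square goodness of fit test:
H₀: observed counts match expected distribution
H₁: observed counts differ from expected distribution
df = k - 1 = 4
χ² = Σ(O - E)²/E
   = (16 - 17.6)²/17.6 + (14 - 17.6)²/17.6 + (16 - 17.6)²/17.6 + (24 - 17.6)²/17.6 + (18 - 17.6)²/17.6
   = 0.145 + 0.736 + 0.145 + 2.327 + 0.009
   = 3.36
p-value = 0.4989

Since p-value > α = 0.01, we fail to reject H₀.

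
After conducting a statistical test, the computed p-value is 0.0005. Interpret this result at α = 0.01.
Since p = 0.0005 < α = 0.01, reject H₀.
There is sufficient evidence to reject the null hypothesis; the result is statistically significant at the 0.01 level.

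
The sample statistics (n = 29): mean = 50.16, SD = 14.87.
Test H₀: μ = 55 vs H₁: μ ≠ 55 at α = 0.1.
One-sample t-test:
H₀: μ = 55
H₁: μ ≠ 55
df = n - 1 = 28
t = (x̄ - μ₀) / (s/√n) = (50.16 - 55) / (14.87/√29) = -1.753
p-value = 0.0906

Since p-value < α = 0.1, we reject H₀.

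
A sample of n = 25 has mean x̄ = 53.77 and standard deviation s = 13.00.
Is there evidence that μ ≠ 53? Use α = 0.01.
One-sample t-test:
H₀: μ = 53
H₁: μ ≠ 53
df = n - 1 = 24
t = (x̄ - μ₀) / (s/√n) = (53.77 - 53) / (13.00/√25) = 0.296
p-value = 0.7697

Since p-value > α = 0.01, we fail to reject H₀.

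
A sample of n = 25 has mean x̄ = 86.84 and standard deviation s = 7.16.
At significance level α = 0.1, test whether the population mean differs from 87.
One-sample t-test:
H₀: μ = 87
H₁: μ ≠ 87
df = n - 1 = 24
t = (x̄ - μ₀) / (s/√n) = (86.84 - 87) / (7.16/√25) = -0.112
p-value = 0.9120

Since p-value > α = 0.1, we fail to reject H₀.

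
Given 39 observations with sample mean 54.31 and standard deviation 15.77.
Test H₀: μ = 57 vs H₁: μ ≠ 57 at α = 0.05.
One-sample t-test:
H₀: μ = 57
H₁: μ ≠ 57
df = n - 1 = 38
t = (x̄ - μ₀) / (s/√n) = (54.31 - 57) / (15.77/√39) = -1.065
p-value = 0.2935

Since p-value > α = 0.05, we fail to reject H₀.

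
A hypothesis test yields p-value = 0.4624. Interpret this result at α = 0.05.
Since p = 0.4624 > α = 0.05, fail to reject H₀.
There is insufficient evidence to reject the null hypothesis; the result is not statistically significant at the 0.05 level.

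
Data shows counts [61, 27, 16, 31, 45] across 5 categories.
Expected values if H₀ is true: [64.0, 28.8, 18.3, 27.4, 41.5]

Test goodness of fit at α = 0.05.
Chi-square goodness of fit test:
H₀: observed counts match expected distribution
H₁: observed counts differ from expected distribution
df = k - 1 = 4
χ² = Σ(O - E)²/E
   = (61 - 64.0)²/64.0 + (27 - 28.8)²/28.8 + (16 - 18.3)²/18.3 + (31 - 27.4)²/27.4 + (45 - 41.5)²/41.5
   = 0.141 + 0.113 + 0.289 + 0.473 + 0.295
   = 1.31
p-value = 0.8596

Since p-value > α = 0.05, we fail to reject H₀.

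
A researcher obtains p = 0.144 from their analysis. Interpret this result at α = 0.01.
Since p = 0.144 > α = 0.01, fail to reject H₀.
There is insufficient evidence to reject the null hypothesis; the result is not statistically significant at the 0.01 level.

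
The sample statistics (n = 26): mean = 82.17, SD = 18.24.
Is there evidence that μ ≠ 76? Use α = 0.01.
One-sample t-test:
H₀: μ = 76
H₁: μ ≠ 76
df = n - 1 = 25
t = (x̄ - μ₀) / (s/√n) = (82.17 - 76) / (18.24/√26) = 1.725
p-value = 0.0969

Since p-value > α = 0.01, we fail to reject H₀.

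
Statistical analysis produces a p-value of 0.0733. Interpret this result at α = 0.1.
Since p = 0.0733 < α = 0.1, reject H₀.
There is sufficient evidence to reject the null hypothesis; the result is statistically significant at the 0.1 level.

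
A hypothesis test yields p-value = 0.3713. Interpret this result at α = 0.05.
Since p = 0.3713 > α = 0.05, fail to reject H₀.
There is insufficient evidence to reject the null hypothesis; the result is not statistically significant at the 0.05 level.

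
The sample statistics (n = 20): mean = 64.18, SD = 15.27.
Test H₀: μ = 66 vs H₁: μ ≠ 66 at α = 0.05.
One-sample t-test:
H₀: μ = 66
H₁: μ ≠ 66
df = n - 1 = 19
t = (x̄ - μ₀) / (s/√n) = (64.18 - 66) / (15.27/√20) = -0.533
p-value = 0.6002

Since p-value > α = 0.05, we fail to reject H₀.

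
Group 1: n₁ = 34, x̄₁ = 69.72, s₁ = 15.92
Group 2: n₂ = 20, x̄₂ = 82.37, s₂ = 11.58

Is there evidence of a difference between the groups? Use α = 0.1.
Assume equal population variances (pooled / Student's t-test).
Student's two-sample t-test (equal variances):
H₀: μ₁ = μ₂
H₁: μ₁ ≠ μ₂
df = n₁ + n₂ - 2 = 52
Pooled variance s_p² = [(n₁-1)s₁² + (n₂-1)s₂²] / (n₁ + n₂ - 2) = [(33)(15.92²) + (19)(11.58²)] / 52 = 209.8377
SE = √(s_p²(1/n₁ + 1/n₂)) = √(209.8377 × (1/34 + 1/20)) = 4.0821
t = (x̄₁ - x̄₂) / SE = (69.72 - 82.37) / 4.0821 = -12.65 / 4.0821 = -3.099
p-value = 0.0031

Since p-value < α = 0.1, we reject H₀.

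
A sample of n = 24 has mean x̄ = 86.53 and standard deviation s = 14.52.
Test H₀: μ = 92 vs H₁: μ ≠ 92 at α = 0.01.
One-sample t-test:
H₀: μ = 92
H₁: μ ≠ 92
df = n - 1 = 23
t = (x̄ - μ₀) / (s/√n) = (86.53 - 92) / (14.52/√24) = -1.846
p-value = 0.0779

Since p-value > α = 0.01, we fail to reject H₀.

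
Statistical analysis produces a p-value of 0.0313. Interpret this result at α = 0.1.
Since p = 0.0313 < α = 0.1, reject H₀.
There is sufficient evidence to reject the null hypothesis; the result is statistically significant at the 0.1 level.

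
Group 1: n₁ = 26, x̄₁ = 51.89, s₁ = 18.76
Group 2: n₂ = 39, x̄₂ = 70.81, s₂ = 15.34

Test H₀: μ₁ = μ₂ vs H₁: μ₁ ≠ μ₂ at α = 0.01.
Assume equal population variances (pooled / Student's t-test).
Student's two-sample t-test (equal variances):
H₀: μ₁ = μ₂
H₁: μ₁ ≠ μ₂
df = n₁ + n₂ - 2 = 63
Pooled variance s_p² = [(n₁-1)s₁² + (n₂-1)s₂²] / (n₁ + n₂ - 2) = [(25)(18.76²) + (38)(15.34²)] / 63 = 281.5942
SE = √(s_p²(1/n₁ + 1/n₂)) = √(281.5942 × (1/26 + 1/39)) = 4.2486
t = (x̄₁ - x̄₂) / SE = (51.89 - 70.81) / 4.2486 = -18.92 / 4.2486 = -4.453
p-value < 0.0001

Since p-value < α = 0.01, we reject H₀.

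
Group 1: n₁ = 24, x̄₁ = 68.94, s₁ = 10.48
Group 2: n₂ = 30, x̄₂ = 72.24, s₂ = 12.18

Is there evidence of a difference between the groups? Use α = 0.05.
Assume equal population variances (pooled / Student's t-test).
Student's two-sample t-test (equal variances):
H₀: μ₁ = μ₂
H₁: μ₁ ≠ μ₂
df = n₁ + n₂ - 2 = 52
Pooled variance s_p² = [(n₁-1)s₁² + (n₂-1)s₂²] / (n₁ + n₂ - 2) = [(23)(10.48²) + (29)(12.18²)] / 52 = 131.3138
SE = √(s_p²(1/n₁ + 1/n₂)) = √(131.3138 × (1/24 + 1/30)) = 3.1382
t = (x̄₁ - x̄₂) / SE = (68.94 - 72.24) / 3.1382 = -3.30 / 3.1382 = -1.052
p-value = 0.2979

Since p-value > α = 0.05, we fail to reject H₀.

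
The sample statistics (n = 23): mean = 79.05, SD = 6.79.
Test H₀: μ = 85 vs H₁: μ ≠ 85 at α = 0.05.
One-sample t-test:
H₀: μ = 85
H₁: μ ≠ 85
df = n - 1 = 22
t = (x̄ - μ₀) / (s/√n) = (79.05 - 85) / (6.79/√23) = -4.203
p-value = 0.0004

Since p-value < α = 0.05, we reject H₀.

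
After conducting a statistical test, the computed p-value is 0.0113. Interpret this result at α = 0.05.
Since p = 0.0113 < α = 0.05, reject H₀.
There is sufficient evidence to reject the null hypothesis; the result is statistically significant at the 0.05 level.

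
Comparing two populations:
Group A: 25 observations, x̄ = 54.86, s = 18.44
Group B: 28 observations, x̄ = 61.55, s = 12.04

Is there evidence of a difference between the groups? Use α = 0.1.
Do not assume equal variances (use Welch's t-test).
Welch's two-sample t-test:
H₀: μ₁ = μ₂
H₁: μ₁ ≠ μ₂
s₁²/n₁ = 18.44²/25 = 13.6013,  s₂²/n₂ = 12.04²/28 = 5.1772
SE = √(s₁²/n₁ + s₂²/n₂) = √(13.6013 + 5.1772) = 4.3334
df (Welch-Satterthwaite) = (s₁²/n₁ + s₂²/n₂)² / [(s₁²/n₁)²/(n₁-1) + (s₂²/n₂)²/(n₂-1)] ≈ 40.53
t = (x̄₁ - x̄₂) / SE = (54.86 - 61.55) / 4.3334 = -6.69 / 4.3334 = -1.544
p-value = 0.1304

Since p-value > α = 0.1, we fail to reject H₀.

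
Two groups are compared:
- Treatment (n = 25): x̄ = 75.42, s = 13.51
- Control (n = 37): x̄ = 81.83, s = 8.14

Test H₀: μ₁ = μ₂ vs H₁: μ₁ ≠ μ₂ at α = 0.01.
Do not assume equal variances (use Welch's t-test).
Welch's two-sample t-test:
H₀: μ₁ = μ₂
H₁: μ₁ ≠ μ₂
s₁²/n₁ = 13.51²/25 = 7.3008,  s₂²/n₂ = 8.14²/37 = 1.7908
SE = √(s₁²/n₁ + s₂²/n₂) = √(7.3008 + 1.7908) = 3.0152
df (Welch-Satterthwaite) = (s₁²/n₁ + s₂²/n₂)² / [(s₁²/n₁)²/(n₁-1) + (s₂²/n₂)²/(n₂-1)] ≈ 35.78
t = (x̄₁ - x̄₂) / SE = (75.42 - 81.83) / 3.0152 = -6.41 / 3.0152 = -2.126
p-value = 0.0405

Since p-value > α = 0.01, we fail to reject H₀.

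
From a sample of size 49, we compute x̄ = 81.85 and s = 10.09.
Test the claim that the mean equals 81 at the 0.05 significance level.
One-sample t-test:
H₀: μ = 81
H₁: μ ≠ 81
df = n - 1 = 48
t = (x̄ - μ₀) / (s/√n) = (81.85 - 81) / (10.09/√49) = 0.590
p-value = 0.5582

Since p-value > α = 0.05, we fail to reject H₀.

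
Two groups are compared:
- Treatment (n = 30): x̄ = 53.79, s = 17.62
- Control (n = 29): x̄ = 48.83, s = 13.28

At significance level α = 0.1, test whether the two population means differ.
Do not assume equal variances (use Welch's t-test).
Welch's two-sample t-test:
H₀: μ₁ = μ₂
H₁: μ₁ ≠ μ₂
s₁²/n₁ = 17.62²/30 = 10.3488,  s₂²/n₂ = 13.28²/29 = 6.0813
SE = √(s₁²/n₁ + s₂²/n₂) = √(10.3488 + 6.0813) = 4.0534
df (Welch-Satterthwaite) = (s₁²/n₁ + s₂²/n₂)² / [(s₁²/n₁)²/(n₁-1) + (s₂²/n₂)²/(n₂-1)] ≈ 53.84
t = (x̄₁ - x̄₂) / SE = (53.79 - 48.83) / 4.0534 = 4.96 / 4.0534 = 1.224
p-value = 0.2264

Since p-value > α = 0.1, we fail to reject H₀.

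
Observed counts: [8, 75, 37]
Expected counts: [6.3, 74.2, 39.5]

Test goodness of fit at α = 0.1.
Chi-square goodness of fit test:
H₀: observed counts match expected distribution
H₁: observed counts differ from expected distribution
df = k - 1 = 2
χ² = Σ(O - E)²/E
   = (8 - 6.3)²/6.3 + (75 - 74.2)²/74.2 + (37 - 39.5)²/39.5
   = 0.459 + 0.009 + 0.158
   = 0.63
p-value = 0.7314

Since p-value > α = 0.1, we fail to reject H₀.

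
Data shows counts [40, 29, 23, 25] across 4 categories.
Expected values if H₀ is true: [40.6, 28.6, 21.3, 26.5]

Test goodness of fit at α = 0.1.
Chi-square goodness of fit test:
H₀: observed counts match expected distribution
H₁: observed counts differ from expected distribution
df = k - 1 = 3
χ² = Σ(O - E)²/E
   = (40 - 40.6)²/40.6 + (29 - 28.6)²/28.6 + (23 - 21.3)²/21.3 + (25 - 26.5)²/26.5
   = 0.009 + 0.006 + 0.136 + 0.085
   = 0.24
p-value = 0.9717

Since p-value > α = 0.1, we fail to reject H₀.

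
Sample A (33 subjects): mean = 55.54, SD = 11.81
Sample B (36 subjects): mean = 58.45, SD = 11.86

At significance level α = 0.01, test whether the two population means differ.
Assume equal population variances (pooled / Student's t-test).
Student's two-sample t-test (equal variances):
H₀: μ₁ = μ₂
H₁: μ₁ ≠ μ₂
df = n₁ + n₂ - 2 = 67
Pooled variance s_p² = [(n₁-1)s₁² + (n₂-1)s₂²] / (n₁ + n₂ - 2) = [(32)(11.81²) + (35)(11.86²)] / 67 = 140.0943
SE = √(s_p²(1/n₁ + 1/n₂)) = √(140.0943 × (1/33 + 1/36)) = 2.8525
t = (x̄₁ - x̄₂) / SE = (55.54 - 58.45) / 2.8525 = -2.91 / 2.8525 = -1.020
p-value = 0.3113

Since p-value > α = 0.01, we fail to reject H₀.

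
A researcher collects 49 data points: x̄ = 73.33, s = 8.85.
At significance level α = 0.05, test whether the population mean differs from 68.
One-sample t-test:
H₀: μ = 68
H₁: μ ≠ 68
df = n - 1 = 48
t = (x̄ - μ₀) / (s/√n) = (73.33 - 68) / (8.85/√49) = 4.216
p-value = 0.0001

Since p-value < α = 0.05, we reject H₀.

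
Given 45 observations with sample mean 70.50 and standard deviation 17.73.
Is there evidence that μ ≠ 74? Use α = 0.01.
One-sample t-test:
H₀: μ = 74
H₁: μ ≠ 74
df = n - 1 = 44
t = (x̄ - μ₀) / (s/√n) = (70.50 - 74) / (17.73/√45) = -1.324
p-value = 0.1923

Since p-value > α = 0.01, we fail to reject H₀.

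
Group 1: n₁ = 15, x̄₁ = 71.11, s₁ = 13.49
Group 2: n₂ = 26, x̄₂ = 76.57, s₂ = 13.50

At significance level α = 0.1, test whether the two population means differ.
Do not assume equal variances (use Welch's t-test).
Welch's two-sample t-test:
H₀: μ₁ = μ₂
H₁: μ₁ ≠ μ₂
s₁²/n₁ = 13.49²/15 = 12.1320,  s₂²/n₂ = 13.50²/26 = 7.0096
SE = √(s₁²/n₁ + s₂²/n₂) = √(12.1320 + 7.0096) = 4.3751
df (Welch-Satterthwaite) = (s₁²/n₁ + s₂²/n₂)² / [(s₁²/n₁)²/(n₁-1) + (s₂²/n₂)²/(n₂-1)] ≈ 29.36
t = (x̄₁ - x̄₂) / SE = (71.11 - 76.57) / 4.3751 = -5.46 / 4.3751 = -1.248
p-value = 0.2219

Since p-value > α = 0.1, we fail to reject H₀.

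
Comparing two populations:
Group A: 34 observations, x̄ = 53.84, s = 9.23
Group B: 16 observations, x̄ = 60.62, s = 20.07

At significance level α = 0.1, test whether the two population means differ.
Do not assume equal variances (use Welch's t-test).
Welch's two-sample t-test:
H₀: μ₁ = μ₂
H₁: μ₁ ≠ μ₂
s₁²/n₁ = 9.23²/34 = 2.5057,  s₂²/n₂ = 20.07²/16 = 25.1753
SE = √(s₁²/n₁ + s₂²/n₂) = √(2.5057 + 25.1753) = 5.2613
df (Welch-Satterthwaite) = (s₁²/n₁ + s₂²/n₂)² / [(s₁²/n₁)²/(n₁-1) + (s₂²/n₂)²/(n₂-1)] ≈ 18.05
t = (x̄₁ - x̄₂) / SE = (53.84 - 60.62) / 5.2613 = -6.78 / 5.2613 = -1.289
p-value = 0.2138

Since p-value > α = 0.1, we fail to reject H₀.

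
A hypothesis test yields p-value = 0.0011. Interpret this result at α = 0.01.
Since p = 0.0011 < α = 0.01, reject H₀.
There is sufficient evidence to reject the null hypothesis; the result is statistically significant at the 0.01 level.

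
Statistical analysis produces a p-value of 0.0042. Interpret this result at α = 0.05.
Since p = 0.0042 < α = 0.05, reject H₀.
There is sufficient evidence to reject the null hypothesis; the result is statistically significant at the 0.05 level.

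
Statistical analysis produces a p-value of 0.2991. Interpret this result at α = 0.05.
Since p = 0.2991 > α = 0.05, fail to reject H₀.
There is insufficient evidence to reject the null hypothesis; the result is not statistically significant at the 0.05 level.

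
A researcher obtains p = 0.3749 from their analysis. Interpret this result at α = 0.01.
Since p = 0.3749 > α = 0.01, fail to reject H₀.
There is insufficient evidence to reject the null hypothesis; the result is not statistically significant at the 0.01 level.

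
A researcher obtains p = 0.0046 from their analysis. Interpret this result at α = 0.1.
Since p = 0.0046 < α = 0.1, reject H₀.
There is sufficient evidence to reject the null hypothesis; the result is statistically significant at the 0.1 level.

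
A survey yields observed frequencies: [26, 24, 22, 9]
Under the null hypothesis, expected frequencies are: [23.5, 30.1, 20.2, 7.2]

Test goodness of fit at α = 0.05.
Chi-square goodness of fit test:
H₀: observed counts match expected distribution
H₁: observed counts differ from expected distribution
df = k - 1 = 3
χ² = Σ(O - E)²/E
   = (26 - 23.5)²/23.5 + (24 - 30.1)²/30.1 + (22 - 20.2)²/20.2 + (9 - 7.2)²/7.2
   = 0.266 + 1.236 + 0.160 + 0.450
   = 2.11
p-value = 0.5494

Since p-value > α = 0.05, we fail to reject H₀.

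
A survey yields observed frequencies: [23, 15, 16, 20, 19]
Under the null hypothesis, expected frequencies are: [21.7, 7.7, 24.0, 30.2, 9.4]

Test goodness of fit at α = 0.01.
Chi-square goodness of fit test:
H₀: observed counts match expected distribution
H₁: observed counts differ from expected distribution
df = k - 1 = 4
χ² = Σ(O - E)²/E
   = (23 - 21.7)²/21.7 + (15 - 7.7)²/7.7 + (16 - 24.0)²/24.0 + (20 - 30.2)²/30.2 + (19 - 9.4)²/9.4
   = 0.078 + 6.921 + 2.667 + 3.445 + 9.804
   = 22.91
p-value = 0.0001

Since p-value < α = 0.01, we reject H₀.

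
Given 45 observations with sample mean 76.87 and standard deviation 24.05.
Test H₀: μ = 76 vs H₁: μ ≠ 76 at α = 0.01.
One-sample t-test:
H₀: μ = 76
H₁: μ ≠ 76
df = n - 1 = 44
t = (x̄ - μ₀) / (s/√n) = (76.87 - 76) / (24.05/√45) = 0.243
p-value = 0.8094

Since p-value > α = 0.01, we fail to reject H₀.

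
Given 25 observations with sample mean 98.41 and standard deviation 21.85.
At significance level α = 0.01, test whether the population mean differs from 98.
One-sample t-test:
H₀: μ = 98
H₁: μ ≠ 98
df = n - 1 = 24
t = (x̄ - μ₀) / (s/√n) = (98.41 - 98) / (21.85/√25) = 0.094
p-value = 0.9260

Since p-value > α = 0.01, we fail to reject H₀.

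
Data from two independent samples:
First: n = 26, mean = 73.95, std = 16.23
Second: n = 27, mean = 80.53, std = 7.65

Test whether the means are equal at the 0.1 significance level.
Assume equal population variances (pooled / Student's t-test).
Student's two-sample t-test (equal variances):
H₀: μ₁ = μ₂
H₁: μ₁ ≠ μ₂
df = n₁ + n₂ - 2 = 51
Pooled variance s_p² = [(n₁-1)s₁² + (n₂-1)s₂²] / (n₁ + n₂ - 2) = [(25)(16.23²) + (26)(7.65²)] / 51 = 158.9590
SE = √(s_p²(1/n₁ + 1/n₂)) = √(158.9590 × (1/26 + 1/27)) = 3.4643
t = (x̄₁ - x̄₂) / SE = (73.95 - 80.53) / 3.4643 = -6.58 / 3.4643 = -1.899
p-value = 0.0632

Since p-value < α = 0.1, we reject H₀.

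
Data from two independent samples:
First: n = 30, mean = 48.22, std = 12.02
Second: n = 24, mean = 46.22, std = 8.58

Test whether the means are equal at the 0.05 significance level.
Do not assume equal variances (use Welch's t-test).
Welch's two-sample t-test:
H₀: μ₁ = μ₂
H₁: μ₁ ≠ μ₂
s₁²/n₁ = 12.02²/30 = 4.8160,  s₂²/n₂ = 8.58²/24 = 3.0673
SE = √(s₁²/n₁ + s₂²/n₂) = √(4.8160 + 3.0673) = 2.8077
df (Welch-Satterthwaite) = (s₁²/n₁ + s₂²/n₂)² / [(s₁²/n₁)²/(n₁-1) + (s₂²/n₂)²/(n₂-1)] ≈ 51.41
t = (x̄₁ - x̄₂) / SE = (48.22 - 46.22) / 2.8077 = 2.00 / 2.8077 = 0.712
p-value = 0.4795

Since p-value > α = 0.05, we fail to reject H₀.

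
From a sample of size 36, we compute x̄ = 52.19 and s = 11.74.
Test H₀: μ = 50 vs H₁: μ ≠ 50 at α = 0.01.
One-sample t-test:
H₀: μ = 50
H₁: μ ≠ 50
df = n - 1 = 35
t = (x̄ - μ₀) / (s/√n) = (52.19 - 50) / (11.74/√36) = 1.119
p-value = 0.2707

Since p-value > α = 0.01, we fail to reject H₀.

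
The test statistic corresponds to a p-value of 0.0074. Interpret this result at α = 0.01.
Since p = 0.0074 < α = 0.01, reject H₀.
There is sufficient evidence to reject the null hypothesis; the result is statistically significant at the 0.01 level.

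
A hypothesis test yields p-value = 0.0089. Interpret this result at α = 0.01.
Since p = 0.0089 < α = 0.01, reject H₀.
There is sufficient evidence to reject the null hypothesis; the result is statistically significant at the 0.01 level.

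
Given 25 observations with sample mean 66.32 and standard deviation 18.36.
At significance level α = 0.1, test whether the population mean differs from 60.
One-sample t-test:
H₀: μ = 60
H₁: μ ≠ 60
df = n - 1 = 24
t = (x̄ - μ₀) / (s/√n) = (66.32 - 60) / (18.36/√25) = 1.721
p-value = 0.0981

Since p-value < α = 0.1, we reject H₀.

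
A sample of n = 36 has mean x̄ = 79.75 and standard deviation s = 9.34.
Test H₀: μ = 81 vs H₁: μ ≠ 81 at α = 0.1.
One-sample t-test:
H₀: μ = 81
H₁: μ ≠ 81
df = n - 1 = 35
t = (x̄ - μ₀) / (s/√n) = (79.75 - 81) / (9.34/√36) = -0.803
p-value = 0.4274

Since p-value > α = 0.1, we fail to reject H₀.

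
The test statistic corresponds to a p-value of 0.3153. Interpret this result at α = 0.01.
Since p = 0.3153 > α = 0.01, fail to reject H₀.
There is insufficient evidence to reject the null hypothesis; the result is not statistically significant at the 0.01 level.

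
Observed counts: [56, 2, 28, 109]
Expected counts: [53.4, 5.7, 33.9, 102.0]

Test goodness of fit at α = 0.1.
Chi-square goodness of fit test:
H₀: observed counts match expected distribution
H₁: observed counts differ from expected distribution
df = k - 1 = 3
χ² = Σ(O - E)²/E
   = (56 - 53.4)²/53.4 + (2 - 5.7)²/5.7 + (28 - 33.9)²/33.9 + (109 - 102.0)²/102.0
   = 0.127 + 2.402 + 1.027 + 0.480
   = 4.04
p-value = 0.2576

Since p-value > α = 0.1, we fail to reject H₀.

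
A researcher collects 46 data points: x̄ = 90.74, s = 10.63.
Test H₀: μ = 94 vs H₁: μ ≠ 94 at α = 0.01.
One-sample t-test:
H₀: μ = 94
H₁: μ ≠ 94
df = n - 1 = 45
t = (x̄ - μ₀) / (s/√n) = (90.74 - 94) / (10.63/√46) = -2.080
p-value = 0.0433

Since p-value > α = 0.01, we fail to reject H₀.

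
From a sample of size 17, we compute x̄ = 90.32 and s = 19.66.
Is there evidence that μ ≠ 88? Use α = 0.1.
One-sample t-test:
H₀: μ = 88
H₁: μ ≠ 88
df = n - 1 = 16
t = (x̄ - μ₀) / (s/√n) = (90.32 - 88) / (19.66/√17) = 0.487
p-value = 0.6332

Since p-value > α = 0.1, we fail to reject H₀.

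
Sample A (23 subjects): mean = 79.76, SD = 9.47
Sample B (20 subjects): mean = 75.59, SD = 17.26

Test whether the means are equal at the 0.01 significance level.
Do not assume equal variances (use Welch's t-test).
Welch's two-sample t-test:
H₀: μ₁ = μ₂
H₁: μ₁ ≠ μ₂
s₁²/n₁ = 9.47²/23 = 3.8992,  s₂²/n₂ = 17.26²/20 = 14.8954
SE = √(s₁²/n₁ + s₂²/n₂) = √(3.8992 + 14.8954) = 4.3353
df (Welch-Satterthwaite) = (s₁²/n₁ + s₂²/n₂)² / [(s₁²/n₁)²/(n₁-1) + (s₂²/n₂)²/(n₂-1)] ≈ 28.56
t = (x̄₁ - x̄₂) / SE = (79.76 - 75.59) / 4.3353 = 4.17 / 4.3353 = 0.962
p-value = 0.3442

Since p-value > α = 0.01, we fail to reject H₀.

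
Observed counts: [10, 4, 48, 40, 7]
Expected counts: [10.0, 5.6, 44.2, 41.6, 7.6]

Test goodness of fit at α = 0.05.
Chi-square goodness of fit test:
H₀: observed counts match expected distribution
H₁: observed counts differ from expected distribution
df = k - 1 = 4
χ² = Σ(O - E)²/E
   = (10 - 10.0)²/10.0 + (4 - 5.6)²/5.6 + (48 - 44.2)²/44.2 + (40 - 41.6)²/41.6 + (7 - 7.6)²/7.6
   = 0.000 + 0.457 + 0.327 + 0.062 + 0.047
   = 0.89
p-value = 0.9256

Since p-value > α = 0.05, we fail to reject H₀.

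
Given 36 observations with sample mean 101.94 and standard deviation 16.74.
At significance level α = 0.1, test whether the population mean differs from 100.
One-sample t-test:
H₀: μ = 100
H₁: μ ≠ 100
df = n - 1 = 35
t = (x̄ - μ₀) / (s/√n) = (101.94 - 100) / (16.74/√36) = 0.695
p-value = 0.4914

Since p-value > α = 0.1, we fail to reject H₀.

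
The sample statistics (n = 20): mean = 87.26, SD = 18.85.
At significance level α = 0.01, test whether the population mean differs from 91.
One-sample t-test:
H₀: μ = 91
H₁: μ ≠ 91
df = n - 1 = 19
t = (x̄ - μ₀) / (s/√n) = (87.26 - 91) / (18.85/√20) = -0.887
p-value = 0.3860

Since p-value > α = 0.01, we fail to reject H₀.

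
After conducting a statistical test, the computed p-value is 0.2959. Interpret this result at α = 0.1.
Since p = 0.2959 > α = 0.1, fail to reject H₀.
There is insufficient evidence to reject the null hypothesis; the result is not statistically significant at the 0.1 level.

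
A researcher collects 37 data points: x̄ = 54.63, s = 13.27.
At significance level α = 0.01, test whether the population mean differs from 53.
One-sample t-test:
H₀: μ = 53
H₁: μ ≠ 53
df = n - 1 = 36
t = (x̄ - μ₀) / (s/√n) = (54.63 - 53) / (13.27/√37) = 0.747
p-value = 0.4598

Since p-value > α = 0.01, we fail to reject H₀.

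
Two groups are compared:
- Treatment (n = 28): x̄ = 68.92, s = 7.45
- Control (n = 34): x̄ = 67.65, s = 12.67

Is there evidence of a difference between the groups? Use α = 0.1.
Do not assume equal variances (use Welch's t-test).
Welch's two-sample t-test:
H₀: μ₁ = μ₂
H₁: μ₁ ≠ μ₂
s₁²/n₁ = 7.45²/28 = 1.9822,  s₂²/n₂ = 12.67²/34 = 4.7214
SE = √(s₁²/n₁ + s₂²/n₂) = √(1.9822 + 4.7214) = 2.5891
df (Welch-Satterthwaite) = (s₁²/n₁ + s₂²/n₂)² / [(s₁²/n₁)²/(n₁-1) + (s₂²/n₂)²/(n₂-1)] ≈ 54.73
t = (x̄₁ - x̄₂) / SE = (68.92 - 67.65) / 2.5891 = 1.27 / 2.5891 = 0.491
p-value = 0.6257

Since p-value > α = 0.1, we fail to reject H₀.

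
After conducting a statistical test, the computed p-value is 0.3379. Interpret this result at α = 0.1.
Since p = 0.3379 > α = 0.1, fail to reject H₀.
There is insufficient evidence to reject the null hypothesis; the result is not statistically significant at the 0.1 level.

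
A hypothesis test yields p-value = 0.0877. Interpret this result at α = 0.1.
Since p = 0.0877 < α = 0.1, reject H₀.
There is sufficient evidence to reject the null hypothesis; the result is statistically significant at the 0.1 level.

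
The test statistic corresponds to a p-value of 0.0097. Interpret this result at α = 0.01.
Since p = 0.0097 < α = 0.01, reject H₀.
There is sufficient evidence to reject the null hypothesis; the result is statistically significant at the 0.01 level.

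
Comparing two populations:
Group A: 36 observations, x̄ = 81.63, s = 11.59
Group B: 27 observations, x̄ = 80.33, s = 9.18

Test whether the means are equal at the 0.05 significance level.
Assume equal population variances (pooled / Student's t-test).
Student's two-sample t-test (equal variances):
H₀: μ₁ = μ₂
H₁: μ₁ ≠ μ₂
df = n₁ + n₂ - 2 = 61
Pooled variance s_p² = [(n₁-1)s₁² + (n₂-1)s₂²] / (n₁ + n₂ - 2) = [(35)(11.59²) + (26)(9.18²)] / 61 = 112.9929
SE = √(s_p²(1/n₁ + 1/n₂)) = √(112.9929 × (1/36 + 1/27)) = 2.7062
t = (x̄₁ - x̄₂) / SE = (81.63 - 80.33) / 2.7062 = 1.30 / 2.7062 = 0.480
p-value = 0.6327

Since p-value > α = 0.05, we fail to reject H₀.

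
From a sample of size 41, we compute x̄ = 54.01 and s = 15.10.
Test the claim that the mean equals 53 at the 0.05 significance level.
One-sample t-test:
H₀: μ = 53
H₁: μ ≠ 53
df = n - 1 = 40
t = (x̄ - μ₀) / (s/√n) = (54.01 - 53) / (15.10/√41) = 0.428
p-value = 0.6707

Since p-value > α = 0.05, we fail to reject H₀.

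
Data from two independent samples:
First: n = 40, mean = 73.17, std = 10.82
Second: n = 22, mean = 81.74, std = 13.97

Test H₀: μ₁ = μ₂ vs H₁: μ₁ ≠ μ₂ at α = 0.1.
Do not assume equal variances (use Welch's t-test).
Welch's two-sample t-test:
H₀: μ₁ = μ₂
H₁: μ₁ ≠ μ₂
s₁²/n₁ = 10.82²/40 = 2.9268,  s₂²/n₂ = 13.97²/22 = 8.8710
SE = √(s₁²/n₁ + s₂²/n₂) = √(2.9268 + 8.8710) = 3.4348
df (Welch-Satterthwaite) = (s₁²/n₁ + s₂²/n₂)² / [(s₁²/n₁)²/(n₁-1) + (s₂²/n₂)²/(n₂-1)] ≈ 35.09
t = (x̄₁ - x̄₂) / SE = (73.17 - 81.74) / 3.4348 = -8.57 / 3.4348 = -2.495
p-value = 0.0174

Since p-value < α = 0.1, we reject H₀.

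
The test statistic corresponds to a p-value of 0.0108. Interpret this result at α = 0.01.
Since p = 0.0108 > α = 0.01, fail to reject H₀.
There is insufficient evidence to reject the null hypothesis; the result is not statistically significant at the 0.01 level.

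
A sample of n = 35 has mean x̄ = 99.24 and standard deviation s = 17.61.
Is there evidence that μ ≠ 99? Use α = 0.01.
One-sample t-test:
H₀: μ = 99
H₁: μ ≠ 99
df = n - 1 = 34
t = (x̄ - μ₀) / (s/√n) = (99.24 - 99) / (17.61/√35) = 0.081
p-value = 0.9362

Since p-value > α = 0.01, we fail to reject H₀.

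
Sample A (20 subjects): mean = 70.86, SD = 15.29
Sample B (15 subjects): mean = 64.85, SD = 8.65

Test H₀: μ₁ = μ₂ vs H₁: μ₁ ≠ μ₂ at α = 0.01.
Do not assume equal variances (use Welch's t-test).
Welch's two-sample t-test:
H₀: μ₁ = μ₂
H₁: μ₁ ≠ μ₂
s₁²/n₁ = 15.29²/20 = 11.6892,  s₂²/n₂ = 8.65²/15 = 4.9882
SE = √(s₁²/n₁ + s₂²/n₂) = √(11.6892 + 4.9882) = 4.0838
df (Welch-Satterthwaite) = (s₁²/n₁ + s₂²/n₂)² / [(s₁²/n₁)²/(n₁-1) + (s₂²/n₂)²/(n₂-1)] ≈ 31.01
t = (x̄₁ - x̄₂) / SE = (70.86 - 64.85) / 4.0838 = 6.01 / 4.0838 = 1.472
p-value = 0.1512

Since p-value > α = 0.01, we fail to reject H₀.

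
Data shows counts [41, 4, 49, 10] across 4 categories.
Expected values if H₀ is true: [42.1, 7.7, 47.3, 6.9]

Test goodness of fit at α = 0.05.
Chi-square goodness of fit test:
H₀: observed counts match expected distribution
H₁: observed counts differ from expected distribution
df = k - 1 = 3
χ² = Σ(O - E)²/E
   = (41 - 42.1)²/42.1 + (4 - 7.7)²/7.7 + (49 - 47.3)²/47.3 + (10 - 6.9)²/6.9
   = 0.029 + 1.778 + 0.061 + 1.393
   = 3.26
p-value = 0.3532

Since p-value > α = 0.05, we fail to reject H₀.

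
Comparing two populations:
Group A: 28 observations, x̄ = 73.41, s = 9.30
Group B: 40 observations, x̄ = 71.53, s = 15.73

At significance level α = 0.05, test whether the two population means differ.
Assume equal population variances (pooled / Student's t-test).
Student's two-sample t-test (equal variances):
H₀: μ₁ = μ₂
H₁: μ₁ ≠ μ₂
df = n₁ + n₂ - 2 = 66
Pooled variance s_p² = [(n₁-1)s₁² + (n₂-1)s₂²] / (n₁ + n₂ - 2) = [(27)(9.30²) + (39)(15.73²)] / 66 = 181.5926
SE = √(s_p²(1/n₁ + 1/n₂)) = √(181.5926 × (1/28 + 1/40)) = 3.3204
t = (x̄₁ - x̄₂) / SE = (73.41 - 71.53) / 3.3204 = 1.88 / 3.3204 = 0.566
p-value = 0.5732

Since p-value > α = 0.05, we fail to reject H₀.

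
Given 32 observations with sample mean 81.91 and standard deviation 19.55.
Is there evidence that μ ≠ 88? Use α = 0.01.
One-sample t-test:
H₀: μ = 88
H₁: μ ≠ 88
df = n - 1 = 31
t = (x̄ - μ₀) / (s/√n) = (81.91 - 88) / (19.55/√32) = -1.762
p-value = 0.0879

Since p-value > α = 0.01, we fail to reject H₀.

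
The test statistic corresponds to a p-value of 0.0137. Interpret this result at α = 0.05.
Since p = 0.0137 < α = 0.05, reject H₀.
There is sufficient evidence to reject the null hypothesis; the result is statistically significant at the 0.05 level.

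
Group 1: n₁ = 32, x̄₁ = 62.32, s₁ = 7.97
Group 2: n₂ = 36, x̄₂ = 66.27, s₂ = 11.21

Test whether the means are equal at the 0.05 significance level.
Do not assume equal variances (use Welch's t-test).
Welch's two-sample t-test:
H₀: μ₁ = μ₂
H₁: μ₁ ≠ μ₂
s₁²/n₁ = 7.97²/32 = 1.9850,  s₂²/n₂ = 11.21²/36 = 3.4907
SE = √(s₁²/n₁ + s₂²/n₂) = √(1.9850 + 3.4907) = 2.3400
df (Welch-Satterthwaite) = (s₁²/n₁ + s₂²/n₂)² / [(s₁²/n₁)²/(n₁-1) + (s₂²/n₂)²/(n₂-1)] ≈ 63.09
t = (x̄₁ - x̄₂) / SE = (62.32 - 66.27) / 2.3400 = -3.95 / 2.3400 = -1.688
p-value = 0.0963

Since p-value > α = 0.05, we fail to reject H₀.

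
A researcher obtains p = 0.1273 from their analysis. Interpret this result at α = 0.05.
Since p = 0.1273 > α = 0.05, fail to reject H₀.
There is insufficient evidence to reject the null hypothesis; the result is not statistically significant at the 0.05 level.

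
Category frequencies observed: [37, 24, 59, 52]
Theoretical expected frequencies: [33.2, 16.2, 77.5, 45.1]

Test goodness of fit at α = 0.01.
Chi-square goodness of fit test:
H₀: observed counts match expected distribution
H₁: observed counts differ from expected distribution
df = k - 1 = 3
χ² = Σ(O - E)²/E
   = (37 - 33.2)²/33.2 + (24 - 16.2)²/16.2 + (59 - 77.5)²/77.5 + (52 - 45.1)²/45.1
   = 0.435 + 3.756 + 4.416 + 1.056
   = 9.66
p-value = 0.0217

Since p-value > α = 0.01, we fail to reject H₀.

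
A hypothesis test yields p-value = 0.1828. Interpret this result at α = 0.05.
Since p = 0.1828 > α = 0.05, fail to reject H₀.
There is insufficient evidence to reject the null hypothesis; the result is not statistically significant at the 0.05 level.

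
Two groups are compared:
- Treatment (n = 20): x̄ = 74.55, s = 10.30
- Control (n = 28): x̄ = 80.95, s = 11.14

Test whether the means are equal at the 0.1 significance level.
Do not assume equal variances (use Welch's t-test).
Welch's two-sample t-test:
H₀: μ₁ = μ₂
H₁: μ₁ ≠ μ₂
s₁²/n₁ = 10.30²/20 = 5.3045,  s₂²/n₂ = 11.14²/28 = 4.4321
SE = √(s₁²/n₁ + s₂²/n₂) = √(5.3045 + 4.4321) = 3.1204
df (Welch-Satterthwaite) = (s₁²/n₁ + s₂²/n₂)² / [(s₁²/n₁)²/(n₁-1) + (s₂²/n₂)²/(n₂-1)] ≈ 42.93
t = (x̄₁ - x̄₂) / SE = (74.55 - 80.95) / 3.1204 = -6.40 / 3.1204 = -2.051
p-value = 0.0464

Since p-value < α = 0.1, we reject H₀.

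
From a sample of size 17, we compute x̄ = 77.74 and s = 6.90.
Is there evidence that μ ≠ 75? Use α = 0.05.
One-sample t-test:
H₀: μ = 75
H₁: μ ≠ 75
df = n - 1 = 16
t = (x̄ - μ₀) / (s/√n) = (77.74 - 75) / (6.90/√17) = 1.637
p-value = 0.1211

Since p-value > α = 0.05, we fail to reject H₀.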